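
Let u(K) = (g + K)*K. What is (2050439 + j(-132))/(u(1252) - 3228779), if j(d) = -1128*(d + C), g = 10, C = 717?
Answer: -1390559/1648755 ≈ -0.84340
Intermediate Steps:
j(d) = -808776 - 1128*d (j(d) = -1128*(d + 717) = -1128*(717 + d) = -808776 - 1128*d)
u(K) = K*(10 + K) (u(K) = (10 + K)*K = K*(10 + K))
(2050439 + j(-132))/(u(1252) - 3228779) = (2050439 + (-808776 - 1128*(-132)))/(1252*(10 + 1252) - 3228779) = (2050439 + (-808776 + 148896))/(1252*1262 - 3228779) = (2050439 - 659880)/(1580024 - 3228779) = 1390559/(-1648755) = 1390559*(-1/1648755) = -1390559/1648755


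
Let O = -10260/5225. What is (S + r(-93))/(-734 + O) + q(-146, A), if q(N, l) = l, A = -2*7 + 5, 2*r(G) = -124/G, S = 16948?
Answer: -1944718/60717 ≈ -32.029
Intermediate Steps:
O = -108/55 (O = -10260*1/5225 = -108/55 ≈ -1.9636)
r(G) = -62/G (r(G) = (-124/G)/2 = -62/G)
A = -9 (A = -14 + 5 = -9)
(S + r(-93))/(-734 + O) + q(-146, A) = (16948 - 62/(-93))/(-734 - 108/55) - 9 = (16948 - 62*(-1/93))/(-40478/55) - 9 = (16948 + ⅔)*(-55/40478) - 9 = (50846/3)*(-55/40478) - 9 = -1398265/60717 - 9 = -1944718/60717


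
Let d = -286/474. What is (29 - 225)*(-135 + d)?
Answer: 6299048/237 ≈ 26578.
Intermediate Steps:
d = -143/237 (d = -286*1/474 = -143/237 ≈ -0.60338)
(29 - 225)*(-135 + d) = (29 - 225)*(-135 - 143/237) = -196*(-32138/237) = 6299048/237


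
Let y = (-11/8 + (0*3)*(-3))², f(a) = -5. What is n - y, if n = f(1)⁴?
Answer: 39879/64 ≈ 623.11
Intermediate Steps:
n = 625 (n = (-5)⁴ = 625)
y = 121/64 (y = (-11*⅛ + 0*(-3))² = (-11/8 + 0)² = (-11/8)² = 121/64 ≈ 1.8906)
n - y = 625 - 1*121/64 = 625 - 121/64 = 39879/64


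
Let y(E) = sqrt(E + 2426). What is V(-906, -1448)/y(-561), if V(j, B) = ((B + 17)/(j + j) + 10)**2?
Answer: 42471289*sqrt(1865)/680381840 ≈ 2.6958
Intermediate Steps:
V(j, B) = (10 + (17 + B)/(2*j))**2 (V(j, B) = ((17 + B)/((2*j)) + 10)**2 = ((17 + B)*(1/(2*j)) + 10)**2 = ((17 + B)/(2*j) + 10)**2 = (10 + (17 + B)/(2*j))**2)
y(E) = sqrt(2426 + E)
V(-906, -1448)/y(-561) = ((1/4)*(17 - 1448 + 20*(-906))**2/(-906)**2)/(sqrt(2426 - 561)) = ((1/4)*(1/820836)*(17 - 1448 - 18120)**2)/(sqrt(1865)) = ((1/4)*(1/820836)*(-19551)**2)*(sqrt(1865)/1865) = ((1/4)*(1/820836)*382241601)*(sqrt(1865)/1865) = 42471289*(sqrt(1865)/1865)/364816 = 42471289*sqrt(1865)/680381840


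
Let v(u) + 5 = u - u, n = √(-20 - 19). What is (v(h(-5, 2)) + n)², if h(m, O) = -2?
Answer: (5 - I*√39)² ≈ -14.0 - 62.45*I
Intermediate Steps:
n = I*√39 (n = √(-39) = I*√39 ≈ 6.245*I)
v(u) = -5 (v(u) = -5 + (u - u) = -5 + 0 = -5)
(v(h(-5, 2)) + n)² = (-5 + I*√39)²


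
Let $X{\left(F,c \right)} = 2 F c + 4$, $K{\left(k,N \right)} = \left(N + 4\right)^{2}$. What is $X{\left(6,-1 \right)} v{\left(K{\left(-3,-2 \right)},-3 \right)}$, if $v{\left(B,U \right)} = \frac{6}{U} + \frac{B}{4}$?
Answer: $8$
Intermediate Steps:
$K{\left(k,N \right)} = \left(4 + N\right)^{2}$
$X{\left(F,c \right)} = 4 + 2 F c$ ($X{\left(F,c \right)} = 2 F c + 4 = 4 + 2 F c$)
$v{\left(B,U \right)} = \frac{6}{U} + \frac{B}{4}$ ($v{\left(B,U \right)} = \frac{6}{U} + B \frac{1}{4} = \frac{6}{U} + \frac{B}{4}$)
$X{\left(6,-1 \right)} v{\left(K{\left(-3,-2 \right)},-3 \right)} = \left(4 + 2 \cdot 6 \left(-1\right)\right) \left(\frac{6}{-3} + \frac{\left(4 - 2\right)^{2}}{4}\right) = \left(4 - 12\right) \left(6 \left(- \frac{1}{3}\right) + \frac{2^{2}}{4}\right) = - 8 \left(-2 + \frac{1}{4} \cdot 4\right) = - 8 \left(-2 + 1\right) = \left(-8\right) \left(-1\right) = 8$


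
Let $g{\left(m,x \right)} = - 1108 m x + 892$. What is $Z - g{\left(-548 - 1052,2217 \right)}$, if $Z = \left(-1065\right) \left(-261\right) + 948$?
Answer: $-3930019579$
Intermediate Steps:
$g{\left(m,x \right)} = 892 - 1108 m x$ ($g{\left(m,x \right)} = - 1108 m x + 892 = 892 - 1108 m x$)
$Z = 278913$ ($Z = 277965 + 948 = 278913$)
$Z - g{\left(-548 - 1052,2217 \right)} = 278913 - \left(892 - 1108 \left(-548 - 1052\right) 2217\right) = 278913 - \left(892 - \left(-1772800\right) 2217\right) = 278913 - \left(892 + 3930297600\right) = 278913 - 3930298492 = -3930019579$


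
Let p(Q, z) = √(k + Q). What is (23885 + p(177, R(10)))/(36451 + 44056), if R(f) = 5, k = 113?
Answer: 23885/80507 + √290/80507 ≈ 0.29689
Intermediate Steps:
p(Q, z) = √(113 + Q)
(23885 + p(177, R(10)))/(36451 + 44056) = (23885 + √(113 + 177))/(36451 + 44056) = (23885 + √290)/80507 = (23885 + √290)*(1/80507) = 23885/80507 + √290/80507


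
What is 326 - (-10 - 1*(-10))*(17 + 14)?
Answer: 326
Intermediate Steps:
326 - (-10 - 1*(-10))*(17 + 14) = 326 - (-10 + 10)*31 = 326 - 0*31 = 326 - 1*0 = 326 + 0 = 326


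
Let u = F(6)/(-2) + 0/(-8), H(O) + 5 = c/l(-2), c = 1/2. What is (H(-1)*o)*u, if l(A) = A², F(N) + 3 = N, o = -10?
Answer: -585/8 ≈ -73.125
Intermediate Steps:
F(N) = -3 + N
c = ½ ≈ 0.50000
H(O) = -39/8 (H(O) = -5 + 1/(2*((-2)²)) = -5 + (½)/4 = -5 + (½)*(¼) = -5 + ⅛ = -39/8)
u = -3/2 (u = (-3 + 6)/(-2) + 0/(-8) = 3*(-½) + 0*(-⅛) = -3/2 + 0 = -3/2 ≈ -1.5000)
(H(-1)*o)*u = -39/8*(-10)*(-3/2) = (195/4)*(-3/2) = -585/8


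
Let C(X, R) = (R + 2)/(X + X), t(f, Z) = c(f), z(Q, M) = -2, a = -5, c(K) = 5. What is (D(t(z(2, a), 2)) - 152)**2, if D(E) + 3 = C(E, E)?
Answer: 2380849/100 ≈ 23809.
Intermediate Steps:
t(f, Z) = 5
C(X, R) = (2 + R)/(2*X) (C(X, R) = (2 + R)/((2*X)) = (2 + R)*(1/(2*X)) = (2 + R)/(2*X))
D(E) = -3 + (2 + E)/(2*E)
(D(t(z(2, a), 2)) - 152)**2 = ((-5/2 + 1/5) - 152)**2 = (-23/10 - 152)**2 = (-1543/10)**2 = 2380849/100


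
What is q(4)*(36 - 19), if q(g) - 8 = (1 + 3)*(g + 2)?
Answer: 544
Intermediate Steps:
q(g) = 16 + 4*g (q(g) = 8 + (1 + 3)*(g + 2) = 8 + 4*(2 + g) = 8 + (8 + 4*g) = 16 + 4*g)
q(4)*(36 - 19) = (16 + 4*4)*(36 - 19) = (16 + 16)*17 = 32*17 = 544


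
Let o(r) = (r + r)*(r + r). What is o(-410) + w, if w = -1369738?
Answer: -697338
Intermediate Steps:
o(r) = 4*r² (o(r) = (2*r)*(2*r) = 4*r²)
o(-410) + w = 4*(-410)² - 1369738 = 4*168100 - 1369738 = 672400 - 1369738 = -697338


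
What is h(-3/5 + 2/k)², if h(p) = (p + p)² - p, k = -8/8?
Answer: 549081/625 ≈ 878.53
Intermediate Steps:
k = -1 (k = -8*⅛ = -1)
h(p) = -p + 4*p² (h(p) = (2*p)² - p = 4*p² - p = -p + 4*p²)
h(-3/5 + 2/k)² = ((-3/5 + 2/(-1))*(-1 + 4*(-3/5 + 2/(-1))))² = ((-3*⅕ + 2*(-1))*(-1 + 4*(-3*⅕ + 2*(-1))))² = ((-⅗ - 2)*(-1 + 4*(-⅗ - 2)))² = (-13*(-1 + 4*(-13/5))/5)² = (-13*(-1 - 52/5)/5)² = (-13/5*(-57/5))² = (741/25)² = 549081/625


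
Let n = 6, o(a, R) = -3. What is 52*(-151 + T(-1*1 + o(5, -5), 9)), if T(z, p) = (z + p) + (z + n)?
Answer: -7488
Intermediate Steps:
T(z, p) = 6 + p + 2*z (T(z, p) = (z + p) + (z + 6) = (p + z) + (6 + z) = 6 + p + 2*z)
52*(-151 + T(-1*1 + o(5, -5), 9)) = 52*(-151 + (6 + 9 + 2*(-1*1 - 3))) = 52*(-151 + (6 + 9 + 2*(-1 - 3))) = 52*(-151 + (6 + 9 + 2*(-4))) = 52*(-151 + (6 + 9 - 8)) = 52*(-151 + 7) = 52*(-144) = -7488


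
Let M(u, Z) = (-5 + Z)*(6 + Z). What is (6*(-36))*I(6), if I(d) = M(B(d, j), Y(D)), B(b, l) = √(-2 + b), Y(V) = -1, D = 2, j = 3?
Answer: 6480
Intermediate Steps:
I(d) = -30 (I(d) = -30 - 1 + (-1)² = -30 - 1 + 1 = -30)
(6*(-36))*I(6) = (6*(-36))*(-30) = -216*(-30) = 6480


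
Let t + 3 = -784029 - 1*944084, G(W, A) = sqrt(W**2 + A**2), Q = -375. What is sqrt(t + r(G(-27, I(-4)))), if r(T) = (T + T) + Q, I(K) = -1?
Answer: sqrt(-1728491 + 2*sqrt(730)) ≈ 1314.7*I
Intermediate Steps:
G(W, A) = sqrt(A**2 + W**2)
t = -1728116 (t = -3 + (-784029 - 1*944084) = -3 + (-784029 - 944084) = -3 - 1728113 = -1728116)
r(T) = -375 + 2*T (r(T) = (T + T) - 375 = 2*T - 375 = -375 + 2*T)
sqrt(t + r(G(-27, I(-4)))) = sqrt(-1728116 + (-375 + 2*sqrt((-1)**2 + (-27)**2))) = sqrt(-1728116 + (-375 + 2*sqrt(1 + 729))) = sqrt(-1728116 + (-375 + 2*sqrt(730))) = sqrt(-1728491 + 2*sqrt(730))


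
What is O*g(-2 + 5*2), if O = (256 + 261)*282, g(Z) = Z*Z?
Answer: 9330816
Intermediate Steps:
g(Z) = Z²
O = 145794 (O = 517*282 = 145794)
O*g(-2 + 5*2) = 145794*(-2 + 5*2)² = 145794*(-2 + 10)² = 145794*8² = 145794*64 = 9330816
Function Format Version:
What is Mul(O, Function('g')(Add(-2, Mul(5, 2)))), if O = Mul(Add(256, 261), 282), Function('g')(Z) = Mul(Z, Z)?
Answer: 9330816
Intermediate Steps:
Function('g')(Z) = Pow(Z, 2)
O = 145794 (O = Mul(517, 282) = 145794)
Mul(O, Function('g')(Add(-2, Mul(5, 2)))) = Mul(145794, Pow(Add(-2, Mul(5, 2)), 2)) = Mul(145794, Pow(Add(-2, 10), 2)) = Mul(145794, Pow(8, 2)) = Mul(145794, 64) = 9330816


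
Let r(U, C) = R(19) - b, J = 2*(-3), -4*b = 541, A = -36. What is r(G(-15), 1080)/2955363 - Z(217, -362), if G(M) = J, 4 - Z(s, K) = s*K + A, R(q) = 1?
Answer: -929095197943/11821452 ≈ -78594.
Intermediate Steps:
b = -541/4 (b = -¼*541 = -541/4 ≈ -135.25)
Z(s, K) = 40 - K*s (Z(s, K) = 4 - (s*K - 36) = 4 - (K*s - 36) = 4 - (-36 + K*s) = 4 + (36 - K*s) = 40 - K*s)
J = -6
G(M) = -6
r(U, C) = 545/4 (r(U, C) = 1 - 1*(-541/4) = 1 + 541/4 = 545/4)
r(G(-15), 1080)/2955363 - Z(217, -362) = (545/4)/2955363 - (40 - 1*(-362)*217) = (545/4)*(1/2955363) - (40 + 78554) = 545/11821452 - 1*78594 = 545/11821452 - 78594 = -929095197943/11821452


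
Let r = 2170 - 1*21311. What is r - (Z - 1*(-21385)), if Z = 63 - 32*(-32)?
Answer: -41613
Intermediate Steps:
Z = 1087 (Z = 63 + 1024 = 1087)
r = -19141 (r = 2170 - 21311 = -19141)
r - (Z - 1*(-21385)) = -19141 - (1087 - 1*(-21385)) = -19141 - (1087 + 21385) = -19141 - 1*22472 = -19141 - 22472 = -41613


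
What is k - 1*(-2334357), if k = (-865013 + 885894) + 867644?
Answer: 3222882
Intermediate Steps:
k = 888525 (k = 20881 + 867644 = 888525)
k - 1*(-2334357) = 888525 - 1*(-2334357) = 888525 + 2334357 = 3222882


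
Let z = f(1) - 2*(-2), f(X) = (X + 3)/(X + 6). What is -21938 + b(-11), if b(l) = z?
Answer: -153534/7 ≈ -21933.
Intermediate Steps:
f(X) = (3 + X)/(6 + X)
z = 32/7 (z = (3 + 1)/(6 + 1) - 2*(-2) = 4/7 + 4 = 32/7 ≈ 4.5714)
b(l) = 32/7
-21938 + b(-11) = -21938 + 32/7 = -153534/7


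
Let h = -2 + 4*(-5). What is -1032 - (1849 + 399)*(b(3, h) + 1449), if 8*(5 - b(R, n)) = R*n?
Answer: -3288170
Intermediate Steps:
h = -22 (h = -2 - 20 = -22)
b(R, n) = 5 - R*n/8
-1032 - (1849 + 399)*(b(3, h) + 1449) = -1032 - (1849 + 399)*((5 - ⅛*3*(-22)) + 1449) = -1032 - 2248*((5 + 33/4) + 1449) = -1032 - 2248*(53/4 + 1449) = -1032 - 2248*5849/4 = -1032 - 1*3287138 = -1032 - 3287138 = -3288170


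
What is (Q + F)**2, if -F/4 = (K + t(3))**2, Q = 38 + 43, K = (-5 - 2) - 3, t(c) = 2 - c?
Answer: 162409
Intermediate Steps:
K = -10 (K = -7 - 3 = -10)
Q = 81
F = -484 (F = -4*(-10 + (2 - 1*3))**2 = -4*(-10 + (2 - 3))**2 = -4*(-10 - 1)**2 = -4*(-11)**2 = -4*121 = -484)
(Q + F)**2 = (81 - 484)**2 = (-403)**2 = 162409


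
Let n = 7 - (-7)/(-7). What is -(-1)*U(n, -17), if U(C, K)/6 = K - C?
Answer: -138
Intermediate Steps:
n = 6 (n = 7 - (-7)*(-1)/7 = 7 - 1*1 = 7 - 1 = 6)
U(C, K) = -6*C + 6*K (U(C, K) = 6*(K - C) = -6*C + 6*K)
-(-1)*U(n, -17) = -(-1)*(-6*6 + 6*(-17)) = -(-1)*(-36 - 102) = -(-1)*(-138) = -1*138 = -138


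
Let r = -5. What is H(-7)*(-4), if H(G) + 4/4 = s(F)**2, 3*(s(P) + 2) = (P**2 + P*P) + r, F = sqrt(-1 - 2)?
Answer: -1120/9 ≈ -124.44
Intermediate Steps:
F = I*sqrt(3) (F = sqrt(-3) = I*sqrt(3) ≈ 1.732*I)
s(P) = -11/3 + 2*P**2/3 (s(P) = -2 + ((P**2 + P*P) - 5)/3 = -2 + ((P**2 + P**2) - 5)/3 = -2 + (2*P**2 - 5)/3 = -2 + (-5 + 2*P**2)/3 = -2 + (-5/3 + 2*P**2/3) = -11/3 + 2*P**2/3)
H(G) = 280/9 (H(G) = -1 + (-11/3 + 2*(I*sqrt(3))**2/3)**2 = -1 + (-11/3 + (2/3)*(-3))**2 = -1 + (-11/3 - 2)**2 = -1 + (-17/3)**2 = -1 + 289/9 = 280/9)
H(-7)*(-4) = (280/9)*(-4) = -1120/9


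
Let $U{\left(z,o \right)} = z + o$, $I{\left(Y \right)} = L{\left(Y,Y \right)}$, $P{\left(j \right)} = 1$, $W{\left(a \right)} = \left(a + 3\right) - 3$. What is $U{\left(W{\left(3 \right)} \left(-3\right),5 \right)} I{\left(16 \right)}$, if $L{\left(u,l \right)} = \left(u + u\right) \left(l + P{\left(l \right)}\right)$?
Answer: $-2176$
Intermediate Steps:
$W{\left(a \right)} = a$ ($W{\left(a \right)} = \left(3 + a\right) - 3 = a$)
$L{\left(u,l \right)} = 2 u \left(1 + l\right)$ ($L{\left(u,l \right)} = \left(u + u\right) \left(l + 1\right) = 2 u \left(1 + l\right)$)
$I{\left(Y \right)} = 2 Y \left(1 + Y\right)$
$U{\left(z,o \right)} = o + z$
$U{\left(W{\left(3 \right)} \left(-3\right),5 \right)} I{\left(16 \right)} = \left(5 + 3 \left(-3\right)\right) 2 \cdot 16 \left(1 + 16\right) = \left(5 - 9\right) 2 \cdot 16 \cdot 17 = \left(-4\right) 544 = -2176$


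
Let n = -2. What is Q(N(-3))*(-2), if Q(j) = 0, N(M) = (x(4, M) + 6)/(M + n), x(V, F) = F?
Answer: 0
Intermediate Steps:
N(M) = (6 + M)/(-2 + M) (N(M) = (M + 6)/(M - 2) = (6 + M)/(-2 + M))
Q(N(-3))*(-2) = 0*(-2) = 0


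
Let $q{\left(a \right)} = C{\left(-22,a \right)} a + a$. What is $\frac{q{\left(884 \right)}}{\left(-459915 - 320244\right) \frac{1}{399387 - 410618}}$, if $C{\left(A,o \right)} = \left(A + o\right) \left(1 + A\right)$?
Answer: $- \frac{179710420604}{780159} \approx -2.3035 \cdot 10^{5}$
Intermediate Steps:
$C{\left(A,o \right)} = \left(1 + A\right) \left(A + o\right)$
$q{\left(a \right)} = a + a \left(462 - 21 a\right)$ ($q{\left(a \right)} = \left(-22 + a + \left(-22\right)^{2} - 22 a\right) a + a = \left(-22 + a + 484 - 22 a\right) a + a = \left(462 - 21 a\right) a + a = a \left(462 - 21 a\right) + a = a + a \left(462 - 21 a\right)$)
$\frac{q{\left(884 \right)}}{\left(-459915 - 320244\right) \frac{1}{399387 - 410618}} = \frac{884 \left(463 - 18564\right)}{\left(-459915 - 320244\right) \frac{1}{399387 - 410618}} = \frac{884 \left(463 - 18564\right)}{\left(-780159\right) \frac{1}{-11231}} = \frac{884 \left(-18101\right)}{\left(-780159\right) \left(- \frac{1}{11231}\right)} = - \frac{16001284}{\frac{780159}{11231}} = \left(-16001284\right) \frac{11231}{780159} = - \frac{179710420604}{780159}$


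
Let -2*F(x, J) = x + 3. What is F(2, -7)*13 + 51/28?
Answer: -859/28 ≈ -30.679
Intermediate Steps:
F(x, J) = -3/2 - x/2 (F(x, J) = -(x + 3)/2 = -(3 + x)/2 = -3/2 - x/2)
F(2, -7)*13 + 51/28 = (-3/2 - ½*2)*13 + 51/28 = (-3/2 - 1)*13 + 51*(1/28) = -5/2*13 + 51/28 = -65/2 + 51/28 = -859/28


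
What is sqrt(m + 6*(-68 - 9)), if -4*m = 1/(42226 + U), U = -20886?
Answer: I*sqrt(210392772535)/21340 ≈ 21.494*I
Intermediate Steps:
m = -1/85360 (m = -1/(4*(42226 - 20886)) = -1/4/21340 = -1/4*1/21340 = -1/85360 ≈ -1.1715e-5)
sqrt(m + 6*(-68 - 9)) = sqrt(-1/85360 + 6*(-68 - 9)) = sqrt(-1/85360 + 6*(-77)) = sqrt(-1/85360 - 462) = sqrt(-39436321/85360) = I*sqrt(210392772535)/21340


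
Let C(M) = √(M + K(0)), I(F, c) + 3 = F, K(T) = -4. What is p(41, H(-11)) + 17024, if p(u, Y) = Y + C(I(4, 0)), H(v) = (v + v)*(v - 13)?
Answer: 17552 + I*√3 ≈ 17552.0 + 1.732*I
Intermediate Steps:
I(F, c) = -3 + F
C(M) = √(-4 + M) (C(M) = √(M - 4) = √(-4 + M))
H(v) = 2*v*(-13 + v) (H(v) = (2*v)*(-13 + v) = 2*v*(-13 + v))
p(u, Y) = Y + I*√3 (p(u, Y) = Y + √(-4 + (-3 + 4)) = Y + √(-4 + 1) = Y + √(-3) = Y + I*√3)
p(41, H(-11)) + 17024 = (2*(-11)*(-13 - 11) + I*√3) + 17024 = (2*(-11)*(-24) + I*√3) + 17024 = (528 + I*√3) + 17024 = 17552 + I*√3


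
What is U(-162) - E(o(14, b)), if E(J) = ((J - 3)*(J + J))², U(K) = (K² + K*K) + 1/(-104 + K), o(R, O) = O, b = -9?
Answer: 1551311/266 ≈ 5832.0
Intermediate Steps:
U(K) = 1/(-104 + K) + 2*K² (U(K) = (K² + K²) + 1/(-104 + K) = 2*K² + 1/(-104 + K) = 1/(-104 + K) + 2*K²)
E(J) = 4*J²*(-3 + J)² (E(J) = ((-3 + J)*(2*J))² = (2*J*(-3 + J))² = 4*J²*(-3 + J)²)
U(-162) - E(o(14, b)) = (1 - 208*(-162)² + 2*(-162)³)/(-104 - 162) - 4*(-9)²*(-3 - 9)² = (1 - 208*26244 + 2*(-4251528))/(-266) - 4*81*(-12)² = -(1 - 5458752 - 8503056)/266 - 4*81*144 = -1/266*(-13961807) - 1*46656 = 13961807/266 - 46656 = 1551311/266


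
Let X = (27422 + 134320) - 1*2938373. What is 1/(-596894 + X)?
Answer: -1/3373525 ≈ -2.9643e-7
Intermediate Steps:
X = -2776631 (X = 161742 - 2938373 = -2776631)
1/(-596894 + X) = 1/(-596894 - 2776631) = 1/(-3373525) = -1/3373525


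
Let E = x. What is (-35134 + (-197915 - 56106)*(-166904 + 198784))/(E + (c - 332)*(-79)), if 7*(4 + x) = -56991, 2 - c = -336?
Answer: 56687572298/60337 ≈ 9.3952e+5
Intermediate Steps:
c = 338 (c = 2 - 1*(-336) = 2 + 336 = 338)
x = -57019/7 (x = -4 + (⅐)*(-56991) = -4 - 56991/7 = -57019/7 ≈ -8145.6)
E = -57019/7 ≈ -8145.6
(-35134 + (-197915 - 56106)*(-166904 + 198784))/(E + (c - 332)*(-79)) = (-35134 + (-197915 - 56106)*(-166904 + 198784))/(-57019/7 + (338 - 332)*(-79)) = (-35134 - 254021*31880)/(-57019/7 + 6*(-79)) = (-35134 - 8098189480)/(-57019/7 - 474) = -8098224614/(-60337/7) = -8098224614*(-7/60337) = 56687572298/60337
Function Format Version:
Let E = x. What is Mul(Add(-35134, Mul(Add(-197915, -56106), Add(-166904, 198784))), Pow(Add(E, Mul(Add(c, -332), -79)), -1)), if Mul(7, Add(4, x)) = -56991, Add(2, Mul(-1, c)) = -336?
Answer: Rational(56687572298, 60337) ≈ 9.3952e+5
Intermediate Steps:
c = 338 (c = Add(2, Mul(-1, -336)) = Add(2, 336) = 338)
x = Rational(-57019, 7) (x = Add(-4, Mul(Rational(1, 7), -56991)) = Add(-4, Rational(-56991, 7)) = Rational(-57019, 7) ≈ -8145.6)
E = Rational(-57019, 7) ≈ -8145.6
Mul(Add(-35134, Mul(Add(-197915, -56106), Add(-166904, 198784))), Pow(Add(E, Mul(Add(c, -332), -79)), -1)) = Mul(Add(-35134, Mul(Add(-197915, -56106), Add(-166904, 198784))), Pow(Add(Rational(-57019, 7), Mul(Add(338, -332), -79)), -1)) = Mul(Add(-35134, Mul(-254021, 31880)), Pow(Add(Rational(-57019, 7), Mul(6, -79)), -1)) = Mul(Add(-35134, -8098189480), Pow(Add(Rational(-57019, 7), -474), -1)) = Mul(-8098224614, Pow(Rational(-60337, 7), -1)) = Mul(-8098224614, Rational(-7, 60337)) = Rational(56687572298, 60337)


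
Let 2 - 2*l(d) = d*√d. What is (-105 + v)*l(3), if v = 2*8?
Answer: -89 + 267*√3/2 ≈ 142.23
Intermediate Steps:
l(d) = 1 - d^(3/2)/2 (l(d) = 1 - d*√d/2 = 1 - d^(3/2)/2)
v = 16
(-105 + v)*l(3) = (-105 + 16)*(1 - 3*√3/2) = -89*(1 - 3*√3/2) = -89 + 267*√3/2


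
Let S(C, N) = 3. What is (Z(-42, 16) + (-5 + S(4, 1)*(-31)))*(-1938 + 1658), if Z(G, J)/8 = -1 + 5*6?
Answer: -37520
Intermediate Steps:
Z(G, J) = 232 (Z(G, J) = 8*(-1 + 5*6) = 8*(-1 + 30) = 8*29 = 232)
(Z(-42, 16) + (-5 + S(4, 1)*(-31)))*(-1938 + 1658) = (232 + (-5 + 3*(-31)))*(-1938 + 1658) = (232 + (-5 - 93))*(-280) = (232 - 98)*(-280) = 134*(-280) = -37520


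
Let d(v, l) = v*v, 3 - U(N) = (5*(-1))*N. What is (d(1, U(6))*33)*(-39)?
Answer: -1287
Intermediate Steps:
U(N) = 3 + 5*N (U(N) = 3 - 5*(-1)*N = 3 - (-5)*N = 3 + 5*N)
d(v, l) = v**2
(d(1, U(6))*33)*(-39) = (1**2*33)*(-39) = (1*33)*(-39) = 33*(-39) = -1287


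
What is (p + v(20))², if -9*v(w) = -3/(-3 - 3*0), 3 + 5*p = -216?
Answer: 3904576/2025 ≈ 1928.2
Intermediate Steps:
p = -219/5 (p = -⅗ + (⅕)*(-216) = -⅗ - 216/5 = -219/5 ≈ -43.800)
v(w) = -⅑ (v(w) = -(-1)/(3*(-3 - 3*0)) = -(-1)/(3*(-3 + 0)) = -(-1)/(3*(-3)) = -(-1)*(-1)/(3*3) = -⅑*1 = -⅑)
(p + v(20))² = (-219/5 - ⅑)² = (-1976/45)² = 3904576/2025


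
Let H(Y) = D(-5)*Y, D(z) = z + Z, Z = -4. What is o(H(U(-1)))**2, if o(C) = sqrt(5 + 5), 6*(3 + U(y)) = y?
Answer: 10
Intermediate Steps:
U(y) = -3 + y/6
D(z) = -4 + z (D(z) = z - 4 = -4 + z)
H(Y) = -9*Y (H(Y) = (-4 - 5)*Y = -9*Y)
o(C) = sqrt(10)
o(H(U(-1)))**2 = (sqrt(10))**2 = 10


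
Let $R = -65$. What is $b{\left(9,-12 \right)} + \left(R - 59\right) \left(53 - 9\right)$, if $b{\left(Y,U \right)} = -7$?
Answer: $-5463$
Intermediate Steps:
$b{\left(9,-12 \right)} + \left(R - 59\right) \left(53 - 9\right) = -7 + \left(-65 - 59\right) \left(53 - 9\right) = -7 + \left(-65 - 59\right) 44 = -7 - 5456 = -5463$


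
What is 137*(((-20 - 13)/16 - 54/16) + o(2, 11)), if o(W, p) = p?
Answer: 12193/16 ≈ 762.06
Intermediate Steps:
137*(((-20 - 13)/16 - 54/16) + o(2, 11)) = 137*(((-20 - 13)/16 - 54/16) + 11) = 137*((-33*1/16 - 54*1/16) + 11) = 137*((-33/16 - 27/8) + 11) = 137*(-87/16 + 11) = 137*(89/16) = 12193/16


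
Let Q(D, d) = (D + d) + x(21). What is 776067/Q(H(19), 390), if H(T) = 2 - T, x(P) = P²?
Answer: 776067/814 ≈ 953.40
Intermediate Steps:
Q(D, d) = 441 + D + d (Q(D, d) = (D + d) + 21² = (D + d) + 441 = 441 + D + d)
776067/Q(H(19), 390) = 776067/(441 + (2 - 1*19) + 390) = 776067/(441 + (2 - 19) + 390) = 776067/(441 - 17 + 390) = 776067/814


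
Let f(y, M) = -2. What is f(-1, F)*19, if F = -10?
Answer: -38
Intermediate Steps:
f(-1, F)*19 = -2*19 = -38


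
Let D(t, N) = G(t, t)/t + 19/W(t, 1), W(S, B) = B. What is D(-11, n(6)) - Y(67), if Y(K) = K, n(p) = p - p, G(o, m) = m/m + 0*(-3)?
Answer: -529/11 ≈ -48.091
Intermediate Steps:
G(o, m) = 1 (G(o, m) = 1 + 0 = 1)
n(p) = 0
D(t, N) = 19 + 1/t (D(t, N) = 1/t + 19/1 = 1/t + 19*1 = 1/t + 19 = 19 + 1/t)
D(-11, n(6)) - Y(67) = (19 + 1/(-11)) - 1*67 = (19 - 1/11) - 67 = 208/11 - 67 = -529/11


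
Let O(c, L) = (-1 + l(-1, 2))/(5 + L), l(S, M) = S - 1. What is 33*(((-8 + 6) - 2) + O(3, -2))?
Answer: -165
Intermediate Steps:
l(S, M) = -1 + S
O(c, L) = -3/(5 + L) (O(c, L) = (-1 + (-1 - 1))/(5 + L) = (-1 - 2)/(5 + L) = -3/(5 + L))
33*(((-8 + 6) - 2) + O(3, -2)) = 33*(((-8 + 6) - 2) - 3/(5 - 2)) = 33*((-2 - 2) - 3/3) = 33*(-4 - 3*⅓) = 33*(-4 - 1) = 33*(-5) = -165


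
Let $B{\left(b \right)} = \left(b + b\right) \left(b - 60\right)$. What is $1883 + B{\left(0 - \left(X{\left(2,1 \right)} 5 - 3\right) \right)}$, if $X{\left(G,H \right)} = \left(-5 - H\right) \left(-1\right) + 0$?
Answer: $6581$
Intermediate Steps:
$X{\left(G,H \right)} = 5 + H$ ($X{\left(G,H \right)} = \left(5 + H\right) + 0 = 5 + H$)
$B{\left(b \right)} = 2 b \left(-60 + b\right)$
$1883 + B{\left(0 - \left(X{\left(2,1 \right)} 5 - 3\right) \right)} = 1883 + 2 \left(0 - \left(\left(5 + 1\right) 5 - 3\right)\right) \left(-60 + \left(0 - \left(\left(5 + 1\right) 5 - 3\right)\right)\right) = 1883 + 2 \left(0 - \left(6 \cdot 5 - 3\right)\right) \left(-60 + \left(0 - \left(6 \cdot 5 - 3\right)\right)\right) = 1883 + 2 \left(0 - \left(30 - 3\right)\right) \left(-60 + \left(0 - \left(30 - 3\right)\right)\right) = 1883 + 2 \left(0 - 27\right) \left(-60 + \left(0 - 27\right)\right) = 1883 + 2 \left(-27\right) \left(-60 - 27\right) = 1883 + 2 \left(-27\right) \left(-87\right) = 1883 + 4698 = 6581$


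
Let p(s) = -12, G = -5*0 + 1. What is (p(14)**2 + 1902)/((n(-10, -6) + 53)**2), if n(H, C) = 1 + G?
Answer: 186/275 ≈ 0.67636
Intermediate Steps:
G = 1 (G = 0 + 1 = 1)
n(H, C) = 2 (n(H, C) = 1 + 1 = 2)
(p(14)**2 + 1902)/((n(-10, -6) + 53)**2) = ((-12)**2 + 1902)/((2 + 53)**2) = (144 + 1902)/(55**2) = 2046/3025 = 2046*(1/3025) = 186/275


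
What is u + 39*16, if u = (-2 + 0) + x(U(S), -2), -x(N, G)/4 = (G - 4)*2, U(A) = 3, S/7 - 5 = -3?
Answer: 670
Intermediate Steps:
S = 14 (S = 35 + 7*(-3) = 35 - 21 = 14)
x(N, G) = 32 - 8*G (x(N, G) = -4*(G - 4)*2 = -4*(-4 + G)*2 = -4*(-8 + 2*G) = 32 - 8*G)
u = 46 (u = (-2 + 0) + (32 - 8*(-2)) = -2 + (32 + 16) = -2 + 48 = 46)
u + 39*16 = 46 + 39*16 = 46 + 624 = 670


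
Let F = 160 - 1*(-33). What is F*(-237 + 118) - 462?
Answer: -23429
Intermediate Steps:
F = 193 (F = 160 + 33 = 193)
F*(-237 + 118) - 462 = 193*(-237 + 118) - 462 = 193*(-119) - 462 = -22967 - 462 = -23429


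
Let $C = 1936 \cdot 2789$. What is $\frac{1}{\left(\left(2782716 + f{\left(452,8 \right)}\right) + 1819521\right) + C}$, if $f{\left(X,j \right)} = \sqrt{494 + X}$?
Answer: $\frac{10001741}{100034823030135} - \frac{\sqrt{946}}{100034823030135} \approx 9.9982 \cdot 10^{-8}$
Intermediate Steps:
$C = 5399504$
$\frac{1}{\left(\left(2782716 + f{\left(452,8 \right)}\right) + 1819521\right) + C} = \frac{1}{\left(\left(2782716 + \sqrt{494 + 452}\right) + 1819521\right) + 5399504} = \frac{1}{\left(\left(2782716 + \sqrt{946}\right) + 1819521\right) + 5399504} = \frac{1}{\left(4602237 + \sqrt{946}\right) + 5399504} = \frac{1}{10001741 + \sqrt{946}}$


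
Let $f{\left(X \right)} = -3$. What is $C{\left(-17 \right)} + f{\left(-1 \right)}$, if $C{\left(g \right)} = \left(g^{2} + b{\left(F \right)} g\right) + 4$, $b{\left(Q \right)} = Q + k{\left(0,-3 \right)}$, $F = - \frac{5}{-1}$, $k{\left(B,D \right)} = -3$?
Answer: $256$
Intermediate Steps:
$F = 5$ ($F = \left(-5\right) \left(-1\right) = 5$)
$b{\left(Q \right)} = -3 + Q$ ($b{\left(Q \right)} = Q - 3 = -3 + Q$)
$C{\left(g \right)} = 4 + g^{2} + 2 g$ ($C{\left(g \right)} = \left(g^{2} + \left(-3 + 5\right) g\right) + 4 = \left(g^{2} + 2 g\right) + 4 = 4 + g^{2} + 2 g$)
$C{\left(-17 \right)} + f{\left(-1 \right)} = \left(4 + \left(-17\right)^{2} + 2 \left(-17\right)\right) - 3 = \left(4 + 289 - 34\right) - 3 = 259 - 3 = 256$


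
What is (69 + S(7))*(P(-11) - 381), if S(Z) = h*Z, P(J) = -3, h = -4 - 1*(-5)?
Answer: -29184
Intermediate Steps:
h = 1 (h = -4 + 5 = 1)
S(Z) = Z (S(Z) = 1*Z = Z)
(69 + S(7))*(P(-11) - 381) = (69 + 7)*(-3 - 381) = 76*(-384) = -29184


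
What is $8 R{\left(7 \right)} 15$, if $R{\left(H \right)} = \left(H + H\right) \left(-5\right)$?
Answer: $-8400$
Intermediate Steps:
$R{\left(H \right)} = - 10 H$ ($R{\left(H \right)} = 2 H \left(-5\right) = - 10 H$)
$8 R{\left(7 \right)} 15 = 8 \left(\left(-10\right) 7\right) 15 = 8 \left(-70\right) 15 = \left(-560\right) 15 = -8400$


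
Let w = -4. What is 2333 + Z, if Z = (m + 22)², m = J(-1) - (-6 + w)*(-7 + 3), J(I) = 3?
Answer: 2558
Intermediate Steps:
m = -37 (m = 3 - (-6 - 4)*(-7 + 3) = 3 - (-10)*(-4) = 3 - 1*40 = 3 - 40 = -37)
Z = 225 (Z = (-37 + 22)² = (-15)² = 225)
2333 + Z = 2333 + 225 = 2558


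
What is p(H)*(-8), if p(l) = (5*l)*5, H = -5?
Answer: 1000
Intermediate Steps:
p(l) = 25*l
p(H)*(-8) = (25*(-5))*(-8) = -125*(-8) = 1000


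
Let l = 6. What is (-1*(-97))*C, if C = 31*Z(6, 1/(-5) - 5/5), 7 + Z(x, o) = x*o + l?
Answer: -123287/5 ≈ -24657.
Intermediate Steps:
Z(x, o) = -1 + o*x (Z(x, o) = -7 + (x*o + 6) = -7 + (o*x + 6) = -7 + (6 + o*x) = -1 + o*x)
C = -1271/5 (C = 31*(-1 + (1/(-5) - 5/5)*6) = 31*(-1 + (1*(-⅕) - 5*⅕)*6) = 31*(-1 + (-⅕ - 1)*6) = 31*(-1 - 6/5*6) = 31*(-1 - 36/5) = 31*(-41/5) = -1271/5 ≈ -254.20)
(-1*(-97))*C = -1*(-97)*(-1271/5) = 97*(-1271/5) = -123287/5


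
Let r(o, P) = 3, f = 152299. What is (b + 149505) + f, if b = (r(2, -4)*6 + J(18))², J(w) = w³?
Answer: 34524304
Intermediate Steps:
b = 34222500 (b = (3*6 + 18³)² = (18 + 5832)² = 5850² = 34222500)
(b + 149505) + f = (34222500 + 149505) + 152299 = 34372005 + 152299 = 34524304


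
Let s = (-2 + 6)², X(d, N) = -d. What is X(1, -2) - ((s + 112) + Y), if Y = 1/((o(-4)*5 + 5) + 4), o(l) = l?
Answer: -1418/11 ≈ -128.91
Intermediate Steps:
s = 16 (s = 4² = 16)
Y = -1/11 (Y = 1/((-4*5 + 5) + 4) = 1/((-20 + 5) + 4) = 1/(-15 + 4) = 1/(-11) = -1/11 ≈ -0.090909)
X(1, -2) - ((s + 112) + Y) = -1*1 - ((16 + 112) - 1/11) = -1 - (128 - 1/11) = -1 - 1*1407/11 = -1 - 1407/11 = -1418/11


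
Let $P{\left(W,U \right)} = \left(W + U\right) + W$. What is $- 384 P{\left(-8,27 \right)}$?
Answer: $-4224$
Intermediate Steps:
$P{\left(W,U \right)} = U + 2 W$ ($P{\left(W,U \right)} = \left(U + W\right) + W = U + 2 W$)
$- 384 P{\left(-8,27 \right)} = - 384 \left(27 + 2 \left(-8\right)\right) = - 384 \left(27 - 16\right) = \left(-384\right) 11 = -4224$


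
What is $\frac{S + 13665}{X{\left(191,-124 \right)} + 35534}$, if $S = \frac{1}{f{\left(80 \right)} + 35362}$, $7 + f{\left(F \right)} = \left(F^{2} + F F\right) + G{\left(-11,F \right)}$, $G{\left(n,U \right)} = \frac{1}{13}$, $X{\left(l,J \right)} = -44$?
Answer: $\frac{8554508653}{22217307840} \approx 0.38504$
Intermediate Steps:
$G{\left(n,U \right)} = \frac{1}{13}$
$f{\left(F \right)} = - \frac{90}{13} + 2 F^{2}$ ($f{\left(F \right)} = -7 + \left(\left(F^{2} + F F\right) + \frac{1}{13}\right) = -7 + \left(\left(F^{2} + F^{2}\right) + \frac{1}{13}\right) = -7 + \left(2 F^{2} + \frac{1}{13}\right) = -7 + \left(\frac{1}{13} + 2 F^{2}\right) = - \frac{90}{13} + 2 F^{2}$)
$S = \frac{13}{626016}$ ($S = \frac{1}{\left(- \frac{90}{13} + 2 \cdot 80^{2}\right) + 35362} = \frac{1}{\left(- \frac{90}{13} + 2 \cdot 6400\right) + 35362} = \frac{1}{\left(- \frac{90}{13} + 12800\right) + 35362} = \frac{1}{\frac{166310}{13} + 35362} = \frac{1}{\frac{626016}{13}} = \frac{13}{626016} \approx 2.0766 \cdot 10^{-5}$)
$\frac{S + 13665}{X{\left(191,-124 \right)} + 35534} = \frac{\frac{13}{626016} + 13665}{-44 + 35534} = \frac{8554508653}{626016 \cdot 35490} = \frac{8554508653}{626016} \cdot \frac{1}{35490} = \frac{8554508653}{22217307840}$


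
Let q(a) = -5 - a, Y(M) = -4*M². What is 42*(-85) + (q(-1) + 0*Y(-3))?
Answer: -3574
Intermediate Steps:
42*(-85) + (q(-1) + 0*Y(-3)) = 42*(-85) + ((-5 - 1*(-1)) + 0*(-4*(-3)²)) = -3570 + ((-5 + 1) + 0*(-4*9)) = -3570 + (-4 + 0*(-36)) = -3570 + (-4 + 0) = -3570 - 4 = -3574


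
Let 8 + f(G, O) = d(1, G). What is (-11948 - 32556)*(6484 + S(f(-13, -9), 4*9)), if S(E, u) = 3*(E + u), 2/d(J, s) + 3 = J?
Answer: -292168760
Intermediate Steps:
d(J, s) = 2/(-3 + J)
f(G, O) = -9 (f(G, O) = -8 + 2/(-3 + 1) = -8 + 2/(-2) = -8 + 2*(-½) = -8 - 1 = -9)
S(E, u) = 3*E + 3*u
(-11948 - 32556)*(6484 + S(f(-13, -9), 4*9)) = (-11948 - 32556)*(6484 + (3*(-9) + 3*(4*9))) = -44504*(6484 + (-27 + 3*36)) = -44504*(6484 + (-27 + 108)) = -44504*(6484 + 81) = -44504*6565 = -292168760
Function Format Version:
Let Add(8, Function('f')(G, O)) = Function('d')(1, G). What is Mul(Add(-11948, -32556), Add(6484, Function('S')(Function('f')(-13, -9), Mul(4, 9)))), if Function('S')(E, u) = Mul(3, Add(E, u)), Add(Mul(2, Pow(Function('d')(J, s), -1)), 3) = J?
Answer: -292168760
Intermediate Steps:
Function('d')(J, s) = Mul(2, Pow(Add(-3, J), -1))
Function('f')(G, O) = -9 (Function('f')(G, O) = Add(-8, Mul(2, Pow(Add(-3, 1), -1))) = Add(-8, Mul(2, Pow(-2, -1))) = Add(-8, Mul(2, Rational(-1, 2))) = Add(-8, -1) = -9)
Function('S')(E, u) = Add(Mul(3, E), Mul(3, u))
Mul(Add(-11948, -32556), Add(6484, Function('S')(Function('f')(-13, -9), Mul(4, 9)))) = Mul(Add(-11948, -32556), Add(6484, Add(Mul(3, -9), Mul(3, Mul(4, 9))))) = Mul(-44504, Add(6484, Add(-27, Mul(3, 36)))) = Mul(-44504, Add(6484, Add(-27, 108))) = Mul(-44504, Add(6484, 81)) = Mul(-44504, 6565) = -292168760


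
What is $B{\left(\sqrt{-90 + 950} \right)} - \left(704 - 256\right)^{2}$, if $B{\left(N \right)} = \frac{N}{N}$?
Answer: $-200703$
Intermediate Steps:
$B{\left(N \right)} = 1$
$B{\left(\sqrt{-90 + 950} \right)} - \left(704 - 256\right)^{2} = 1 - \left(704 - 256\right)^{2} = 1 - 448^{2} = 1 - 200704 = -200703$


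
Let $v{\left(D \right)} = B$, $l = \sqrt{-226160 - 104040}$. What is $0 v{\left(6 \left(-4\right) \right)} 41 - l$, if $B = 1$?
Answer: $- 10 i \sqrt{3302} \approx - 574.63 i$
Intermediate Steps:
$l = 10 i \sqrt{3302}$ ($l = \sqrt{-330200} = 10 i \sqrt{3302} \approx 574.63 i$)
$v{\left(D \right)} = 1$
$0 v{\left(6 \left(-4\right) \right)} 41 - l = 0 \cdot 1 \cdot 41 - 10 i \sqrt{3302} = 0 \cdot 41 - 10 i \sqrt{3302} = 0 - 10 i \sqrt{3302} = - 10 i \sqrt{3302}$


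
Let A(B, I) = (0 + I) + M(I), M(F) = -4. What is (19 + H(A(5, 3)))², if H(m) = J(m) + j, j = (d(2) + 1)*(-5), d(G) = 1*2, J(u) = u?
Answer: 9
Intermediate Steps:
d(G) = 2
j = -15 (j = (2 + 1)*(-5) = 3*(-5) = -15)
A(B, I) = -4 + I (A(B, I) = (0 + I) - 4 = I - 4 = -4 + I)
H(m) = -15 + m (H(m) = m - 15 = -15 + m)
(19 + H(A(5, 3)))² = (19 + (-15 + (-4 + 3)))² = (19 + (-15 - 1))² = (19 - 16)² = 3² = 9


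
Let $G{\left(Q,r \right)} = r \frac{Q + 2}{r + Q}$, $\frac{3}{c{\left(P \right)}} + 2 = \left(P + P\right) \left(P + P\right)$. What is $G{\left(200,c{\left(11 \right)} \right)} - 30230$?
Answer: $- \frac{2914262084}{96403} \approx -30230.0$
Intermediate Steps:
$c{\left(P \right)} = \frac{3}{-2 + 4 P^{2}}$ ($c{\left(P \right)} = \frac{3}{-2 + \left(P + P\right) \left(P + P\right)} = \frac{3}{-2 + 2 P 2 P} = \frac{3}{-2 + 4 P^{2}}$)
$G{\left(Q,r \right)} = \frac{r \left(2 + Q\right)}{Q + r}$ ($G{\left(Q,r \right)} = r \frac{2 + Q}{Q + r} = \frac{r \left(2 + Q\right)}{Q + r}$)
$G{\left(200,c{\left(11 \right)} \right)} - 30230 = \frac{\frac{3}{2 \left(-1 + 2 \cdot 11^{2}\right)} \left(2 + 200\right)}{200 + \frac{3}{2 \left(-1 + 2 \cdot 11^{2}\right)}} - 30230 = \frac{3}{2 \left(-1 + 2 \cdot 121\right)} \frac{1}{200 + \frac{3}{2 \left(-1 + 2 \cdot 121\right)}} 202 - 30230 = \frac{3}{2 \left(-1 + 242\right)} \frac{1}{200 + \frac{3}{2 \left(-1 + 242\right)}} 202 - 30230 = \frac{3}{2 \cdot 241} \frac{1}{200 + \frac{3}{2 \cdot 241}} \cdot 202 - 30230 = \frac{3}{2} \cdot \frac{1}{241} \frac{1}{200 + \frac{3}{2} \cdot \frac{1}{241}} \cdot 202 - 30230 = \frac{3}{482} \frac{1}{200 + \frac{3}{482}} \cdot 202 - 30230 = \frac{3}{482} \frac{1}{\frac{96403}{482}} \cdot 202 - 30230 = \frac{3}{482} \cdot \frac{482}{96403} \cdot 202 - 30230 = \frac{606}{96403} - 30230 = - \frac{2914262084}{96403}$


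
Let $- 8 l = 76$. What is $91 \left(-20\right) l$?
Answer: $17290$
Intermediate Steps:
$l = - \frac{19}{2}$ ($l = \left(- \frac{1}{8}\right) 76 = - \frac{19}{2} \approx -9.5$)
$91 \left(-20\right) l = 91 \left(-20\right) \left(- \frac{19}{2}\right) = \left(-1820\right) \left(- \frac{19}{2}\right) = 17290$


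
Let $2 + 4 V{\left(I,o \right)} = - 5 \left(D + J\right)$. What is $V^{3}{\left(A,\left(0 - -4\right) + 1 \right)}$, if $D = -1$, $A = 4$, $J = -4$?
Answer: $\frac{12167}{64} \approx 190.11$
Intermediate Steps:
$V{\left(I,o \right)} = \frac{23}{4}$ ($V{\left(I,o \right)} = - \frac{1}{2} + \frac{\left(-5\right) \left(-1 - 4\right)}{4} = - \frac{1}{2} + \frac{\left(-5\right) \left(-5\right)}{4} = - \frac{1}{2} + \frac{1}{4} \cdot 25 = - \frac{1}{2} + \frac{25}{4} = \frac{23}{4}$)
$V^{3}{\left(A,\left(0 - -4\right) + 1 \right)} = \left(\frac{23}{4}\right)^{3} = \frac{12167}{64}$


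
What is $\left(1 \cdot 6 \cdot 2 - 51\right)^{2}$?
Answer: $1521$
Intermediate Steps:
$\left(1 \cdot 6 \cdot 2 - 51\right)^{2} = \left(6 \cdot 2 - 51\right)^{2} = \left(12 - 51\right)^{2} = \left(-39\right)^{2} = 1521$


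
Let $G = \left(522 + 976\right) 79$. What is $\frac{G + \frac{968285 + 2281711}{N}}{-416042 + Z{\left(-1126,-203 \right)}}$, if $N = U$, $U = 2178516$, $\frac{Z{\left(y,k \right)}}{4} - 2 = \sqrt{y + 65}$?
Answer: $- \frac{4469127203465163}{15711122094060838} - \frac{21484432539 i \sqrt{1061}}{7855561047030419} \approx -0.28446 - 8.9085 \cdot 10^{-5} i$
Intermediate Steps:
$Z{\left(y,k \right)} = 8 + 4 \sqrt{65 + y}$ ($Z{\left(y,k \right)} = 8 + 4 \sqrt{y + 65} = 8 + 4 \sqrt{65 + y}$)
$G = 118342$ ($G = 1498 \cdot 79 = 118342$)
$N = 2178516$
$\frac{G + \frac{968285 + 2281711}{N}}{-416042 + Z{\left(-1126,-203 \right)}} = \frac{118342 + \frac{968285 + 2281711}{2178516}}{-416042 + \left(8 + 4 \sqrt{65 - 1126}\right)} = \frac{118342 + 3249996 \cdot \frac{1}{2178516}}{-416042 + \left(8 + 4 \sqrt{-1061}\right)} = \frac{118342 + \frac{270833}{181543}}{-416042 + \left(8 + 4 i \sqrt{1061}\right)} = \frac{21484432539}{181543 \left(-416042 + \left(8 + 4 i \sqrt{1061}\right)\right)} = \frac{21484432539}{181543 \left(-416034 + 4 i \sqrt{1061}\right)}$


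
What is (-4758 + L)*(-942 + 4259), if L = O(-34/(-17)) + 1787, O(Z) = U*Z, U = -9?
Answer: -9914513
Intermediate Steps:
O(Z) = -9*Z
L = 1769 (L = -(-306)/(-17) + 1787 = -(-306)*(-1)/17 + 1787 = -9*2 + 1787 = -18 + 1787 = 1769)
(-4758 + L)*(-942 + 4259) = (-4758 + 1769)*(-942 + 4259) = -2989*3317 = -9914513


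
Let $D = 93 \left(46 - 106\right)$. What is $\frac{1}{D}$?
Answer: $- \frac{1}{5580} \approx -0.00017921$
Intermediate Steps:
$D = -5580$ ($D = 93 \left(-60\right) = -5580$)
$\frac{1}{D} = \frac{1}{-5580} = - \frac{1}{5580}$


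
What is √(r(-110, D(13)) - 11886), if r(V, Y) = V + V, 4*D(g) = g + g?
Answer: I*√12106 ≈ 110.03*I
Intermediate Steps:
D(g) = g/2 (D(g) = (g + g)/4 = (2*g)/4 = g/2)
r(V, Y) = 2*V
√(r(-110, D(13)) - 11886) = √(2*(-110) - 11886) = √(-220 - 11886) = √(-12106) = I*√12106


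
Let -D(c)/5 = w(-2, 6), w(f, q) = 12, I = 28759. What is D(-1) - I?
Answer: -28819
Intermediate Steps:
D(c) = -60 (D(c) = -5*12 = -60)
D(-1) - I = -60 - 1*28759 = -60 - 28759 = -28819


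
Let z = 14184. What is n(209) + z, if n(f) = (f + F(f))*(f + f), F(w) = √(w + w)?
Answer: 101546 + 418*√418 ≈ 1.1009e+5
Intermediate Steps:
F(w) = √2*√w (F(w) = √(2*w) = √2*√w)
n(f) = 2*f*(f + √2*√f) (n(f) = (f + √2*√f)*(f + f) = (f + √2*√f)*(2*f) = 2*f*(f + √2*√f))
n(209) + z = 2*209*(209 + √2*√209) + 14184 = 2*209*(209 + √418) + 14184 = (87362 + 418*√418) + 14184 = 101546 + 418*√418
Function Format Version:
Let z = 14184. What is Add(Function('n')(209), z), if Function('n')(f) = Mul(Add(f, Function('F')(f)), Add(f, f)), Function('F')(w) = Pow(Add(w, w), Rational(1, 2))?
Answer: Add(101546, Mul(418, Pow(418, Rational(1, 2)))) ≈ 1.1009e+5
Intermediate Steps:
Function('F')(w) = Mul(Pow(2, Rational(1, 2)), Pow(w, Rational(1, 2))) (Function('F')(w) = Pow(Mul(2, w), Rational(1, 2)) = Mul(Pow(2, Rational(1, 2)), Pow(w, Rational(1, 2))))
Function('n')(f) = Mul(2, f, Add(f, Mul(Pow(2, Rational(1, 2)), Pow(f, Rational(1, 2))))) (Function('n')(f) = Mul(Add(f, Mul(Pow(2, Rational(1, 2)), Pow(f, Rational(1, 2)))), Add(f, f)) = Mul(Add(f, Mul(Pow(2, Rational(1, 2)), Pow(f, Rational(1, 2)))), Mul(2, f)) = Mul(2, f, Add(f, Mul(Pow(2, Rational(1, 2)), Pow(f, Rational(1, 2))))))
Add(Function('n')(209), z) = Add(Mul(2, 209, Add(209, Mul(Pow(2, Rational(1, 2)), Pow(209, Rational(1, 2))))), 14184) = Add(Mul(2, 209, Add(209, Pow(418, Rational(1, 2)))), 14184) = Add(Add(87362, Mul(418, Pow(418, Rational(1, 2)))), 14184) = Add(101546, Mul(418, Pow(418, Rational(1, 2))))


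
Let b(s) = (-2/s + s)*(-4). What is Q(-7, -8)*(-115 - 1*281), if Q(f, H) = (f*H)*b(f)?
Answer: -595584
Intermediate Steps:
b(s) = -4*s + 8/s (b(s) = (s - 2/s)*(-4) = -4*s + 8/s)
Q(f, H) = H*f*(-4*f + 8/f) (Q(f, H) = (f*H)*(-4*f + 8/f) = (H*f)*(-4*f + 8/f) = H*f*(-4*f + 8/f))
Q(-7, -8)*(-115 - 1*281) = (4*(-8)*(2 - 1*(-7)²))*(-115 - 1*281) = (4*(-8)*(2 - 1*49))*(-115 - 281) = (4*(-8)*(2 - 49))*(-396) = (4*(-8)*(-47))*(-396) = 1504*(-396) = -595584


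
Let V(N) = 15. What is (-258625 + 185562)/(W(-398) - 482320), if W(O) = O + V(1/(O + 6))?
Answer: 73063/482703 ≈ 0.15136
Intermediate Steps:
W(O) = 15 + O (W(O) = O + 15 = 15 + O)
(-258625 + 185562)/(W(-398) - 482320) = (-258625 + 185562)/((15 - 398) - 482320) = -73063/(-383 - 482320) = -73063/(-482703) = -73063*(-1/482703) = 73063/482703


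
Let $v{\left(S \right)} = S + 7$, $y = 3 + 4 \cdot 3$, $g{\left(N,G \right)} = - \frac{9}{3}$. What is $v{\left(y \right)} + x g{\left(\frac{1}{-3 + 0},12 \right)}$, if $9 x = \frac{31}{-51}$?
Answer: $\frac{3397}{153} \approx 22.203$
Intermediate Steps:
$g{\left(N,G \right)} = -3$ ($g{\left(N,G \right)} = \left(-9\right) \frac{1}{3} = -3$)
$y = 15$ ($y = 3 + 12 = 15$)
$v{\left(S \right)} = 7 + S$
$x = - \frac{31}{459}$ ($x = \frac{31 \frac{1}{-51}}{9} = \frac{31 \left(- \frac{1}{51}\right)}{9} = \frac{1}{9} \left(- \frac{31}{51}\right) = - \frac{31}{459} \approx -0.067538$)
$v{\left(y \right)} + x g{\left(\frac{1}{-3 + 0},12 \right)} = \left(7 + 15\right) - - \frac{31}{153} = 22 + \frac{31}{153} = \frac{3397}{153}$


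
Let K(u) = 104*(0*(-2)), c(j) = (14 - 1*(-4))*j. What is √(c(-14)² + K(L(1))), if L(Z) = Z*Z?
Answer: 252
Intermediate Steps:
c(j) = 18*j (c(j) = (14 + 4)*j = 18*j)
L(Z) = Z²
K(u) = 0 (K(u) = 104*0 = 0)
√(c(-14)² + K(L(1))) = √((18*(-14))² + 0) = √((-252)² + 0) = √(63504 + 0) = √63504 = 252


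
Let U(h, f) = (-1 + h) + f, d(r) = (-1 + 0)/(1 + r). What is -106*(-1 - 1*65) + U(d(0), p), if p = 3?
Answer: 6997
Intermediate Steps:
d(r) = -1/(1 + r)
U(h, f) = -1 + f + h
-106*(-1 - 1*65) + U(d(0), p) = -106*(-1 - 1*65) + (-1 + 3 - 1/(1 + 0)) = -106*(-1 - 65) + (-1 + 3 - 1/1) = -106*(-66) + (-1 + 3 - 1*1) = 6996 + (-1 + 3 - 1) = 6996 + 1 = 6997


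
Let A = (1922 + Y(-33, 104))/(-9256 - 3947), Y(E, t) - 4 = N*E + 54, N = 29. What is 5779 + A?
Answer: 25433038/4401 ≈ 5778.9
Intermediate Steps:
Y(E, t) = 58 + 29*E (Y(E, t) = 4 + (29*E + 54) = 4 + (54 + 29*E) = 58 + 29*E)
A = -341/4401 (A = (1922 + (58 + 29*(-33)))/(-9256 - 3947) = (1922 + (58 - 957))/(-13203) = (1922 - 899)*(-1/13203) = 1023*(-1/13203) = -341/4401 ≈ -0.077482)
5779 + A = 5779 - 341/4401 = 25433038/4401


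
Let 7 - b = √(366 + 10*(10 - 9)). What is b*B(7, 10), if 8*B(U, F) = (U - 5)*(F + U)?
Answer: 119/4 - 17*√94/2 ≈ -52.661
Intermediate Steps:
B(U, F) = (-5 + U)*(F + U)/8 (B(U, F) = ((U - 5)*(F + U))/8 = ((-5 + U)*(F + U))/8 = (-5 + U)*(F + U)/8)
b = 7 - 2*√94 (b = 7 - √(366 + 10*(10 - 9)) = 7 - √(366 + 10*1) = 7 - √(366 + 10) = 7 - √376 = 7 - 2*√94 ≈ -12.391)
b*B(7, 10) = (7 - 2*√94)*(-5/8*10 - 5/8*7 + (⅛)*7² + (⅛)*10*7) = (7 - 2*√94)*(-25/4 - 35/8 + (⅛)*49 + 35/4) = (7 - 2*√94)*(-25/4 - 35/8 + 49/8 + 35/4) = (7 - 2*√94)*(17/4) = 119/4 - 17*√94/2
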